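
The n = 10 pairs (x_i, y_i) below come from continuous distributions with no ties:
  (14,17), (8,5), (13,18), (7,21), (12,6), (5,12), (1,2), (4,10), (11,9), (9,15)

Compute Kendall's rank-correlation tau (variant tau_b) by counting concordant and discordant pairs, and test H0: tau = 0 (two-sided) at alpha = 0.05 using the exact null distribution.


Step 1: Enumerate the 45 unordered pairs (i,j) with i<j and classify each by sign(x_j-x_i) * sign(y_j-y_i).
  (1,2):dx=-6,dy=-12->C; (1,3):dx=-1,dy=+1->D; (1,4):dx=-7,dy=+4->D; (1,5):dx=-2,dy=-11->C
  (1,6):dx=-9,dy=-5->C; (1,7):dx=-13,dy=-15->C; (1,8):dx=-10,dy=-7->C; (1,9):dx=-3,dy=-8->C
  (1,10):dx=-5,dy=-2->C; (2,3):dx=+5,dy=+13->C; (2,4):dx=-1,dy=+16->D; (2,5):dx=+4,dy=+1->C
  (2,6):dx=-3,dy=+7->D; (2,7):dx=-7,dy=-3->C; (2,8):dx=-4,dy=+5->D; (2,9):dx=+3,dy=+4->C
  (2,10):dx=+1,dy=+10->C; (3,4):dx=-6,dy=+3->D; (3,5):dx=-1,dy=-12->C; (3,6):dx=-8,dy=-6->C
  (3,7):dx=-12,dy=-16->C; (3,8):dx=-9,dy=-8->C; (3,9):dx=-2,dy=-9->C; (3,10):dx=-4,dy=-3->C
  (4,5):dx=+5,dy=-15->D; (4,6):dx=-2,dy=-9->C; (4,7):dx=-6,dy=-19->C; (4,8):dx=-3,dy=-11->C
  (4,9):dx=+4,dy=-12->D; (4,10):dx=+2,dy=-6->D; (5,6):dx=-7,dy=+6->D; (5,7):dx=-11,dy=-4->C
  (5,8):dx=-8,dy=+4->D; (5,9):dx=-1,dy=+3->D; (5,10):dx=-3,dy=+9->D; (6,7):dx=-4,dy=-10->C
  (6,8):dx=-1,dy=-2->C; (6,9):dx=+6,dy=-3->D; (6,10):dx=+4,dy=+3->C; (7,8):dx=+3,dy=+8->C
  (7,9):dx=+10,dy=+7->C; (7,10):dx=+8,dy=+13->C; (8,9):dx=+7,dy=-1->D; (8,10):dx=+5,dy=+5->C
  (9,10):dx=-2,dy=+6->D
Step 2: C = 29, D = 16, total pairs = 45.
Step 3: tau = (C - D)/(n(n-1)/2) = (29 - 16)/45 = 0.288889.
Step 4: Exact two-sided p-value (enumerate n! = 3628800 permutations of y under H0): p = 0.291248.
Step 5: alpha = 0.05. fail to reject H0.

tau_b = 0.2889 (C=29, D=16), p = 0.291248, fail to reject H0.


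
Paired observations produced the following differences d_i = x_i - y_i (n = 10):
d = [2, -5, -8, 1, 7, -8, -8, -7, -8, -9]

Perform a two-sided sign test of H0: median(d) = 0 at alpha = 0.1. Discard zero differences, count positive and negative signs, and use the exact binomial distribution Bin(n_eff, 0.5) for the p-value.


Step 1: Discard zero differences. Original n = 10; n_eff = number of nonzero differences = 10.
Nonzero differences (with sign): +2, -5, -8, +1, +7, -8, -8, -7, -8, -9
Step 2: Count signs: positive = 3, negative = 7.
Step 3: Under H0: P(positive) = 0.5, so the number of positives S ~ Bin(10, 0.5).
Step 4: Two-sided exact p-value = sum of Bin(10,0.5) probabilities at or below the observed probability = 0.343750.
Step 5: alpha = 0.1. fail to reject H0.

n_eff = 10, pos = 3, neg = 7, p = 0.343750, fail to reject H0.


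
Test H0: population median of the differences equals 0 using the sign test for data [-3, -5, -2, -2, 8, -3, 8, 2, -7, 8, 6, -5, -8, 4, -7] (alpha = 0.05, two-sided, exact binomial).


Step 1: Discard zero differences. Original n = 15; n_eff = number of nonzero differences = 15.
Nonzero differences (with sign): -3, -5, -2, -2, +8, -3, +8, +2, -7, +8, +6, -5, -8, +4, -7
Step 2: Count signs: positive = 6, negative = 9.
Step 3: Under H0: P(positive) = 0.5, so the number of positives S ~ Bin(15, 0.5).
Step 4: Two-sided exact p-value = sum of Bin(15,0.5) probabilities at or below the observed probability = 0.607239.
Step 5: alpha = 0.05. fail to reject H0.

n_eff = 15, pos = 6, neg = 9, p = 0.607239, fail to reject H0.


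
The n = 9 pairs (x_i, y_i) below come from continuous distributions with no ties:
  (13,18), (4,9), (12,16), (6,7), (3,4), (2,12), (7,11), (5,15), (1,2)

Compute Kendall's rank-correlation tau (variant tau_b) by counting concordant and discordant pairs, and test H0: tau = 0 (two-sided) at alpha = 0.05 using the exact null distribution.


Step 1: Enumerate the 36 unordered pairs (i,j) with i<j and classify each by sign(x_j-x_i) * sign(y_j-y_i).
  (1,2):dx=-9,dy=-9->C; (1,3):dx=-1,dy=-2->C; (1,4):dx=-7,dy=-11->C; (1,5):dx=-10,dy=-14->C
  (1,6):dx=-11,dy=-6->C; (1,7):dx=-6,dy=-7->C; (1,8):dx=-8,dy=-3->C; (1,9):dx=-12,dy=-16->C
  (2,3):dx=+8,dy=+7->C; (2,4):dx=+2,dy=-2->D; (2,5):dx=-1,dy=-5->C; (2,6):dx=-2,dy=+3->D
  (2,7):dx=+3,dy=+2->C; (2,8):dx=+1,dy=+6->C; (2,9):dx=-3,dy=-7->C; (3,4):dx=-6,dy=-9->C
  (3,5):dx=-9,dy=-12->C; (3,6):dx=-10,dy=-4->C; (3,7):dx=-5,dy=-5->C; (3,8):dx=-7,dy=-1->C
  (3,9):dx=-11,dy=-14->C; (4,5):dx=-3,dy=-3->C; (4,6):dx=-4,dy=+5->D; (4,7):dx=+1,dy=+4->C
  (4,8):dx=-1,dy=+8->D; (4,9):dx=-5,dy=-5->C; (5,6):dx=-1,dy=+8->D; (5,7):dx=+4,dy=+7->C
  (5,8):dx=+2,dy=+11->C; (5,9):dx=-2,dy=-2->C; (6,7):dx=+5,dy=-1->D; (6,8):dx=+3,dy=+3->C
  (6,9):dx=-1,dy=-10->C; (7,8):dx=-2,dy=+4->D; (7,9):dx=-6,dy=-9->C; (8,9):dx=-4,dy=-13->C
Step 2: C = 29, D = 7, total pairs = 36.
Step 3: tau = (C - D)/(n(n-1)/2) = (29 - 7)/36 = 0.611111.
Step 4: Exact two-sided p-value (enumerate n! = 362880 permutations of y under H0): p = 0.024741.
Step 5: alpha = 0.05. reject H0.

tau_b = 0.6111 (C=29, D=7), p = 0.024741, reject H0.


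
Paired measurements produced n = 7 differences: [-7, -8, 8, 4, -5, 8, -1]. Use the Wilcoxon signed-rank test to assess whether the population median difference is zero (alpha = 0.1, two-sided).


Step 1: Drop any zero differences (none here) and take |d_i|.
|d| = [7, 8, 8, 4, 5, 8, 1]
Step 2: Midrank |d_i| (ties get averaged ranks).
ranks: |7|->4, |8|->6, |8|->6, |4|->2, |5|->3, |8|->6, |1|->1
Step 3: Attach original signs; sum ranks with positive sign and with negative sign.
W+ = 6 + 2 + 6 = 14
W- = 4 + 6 + 3 + 1 = 14
(Check: W+ + W- = 28 should equal n(n+1)/2 = 28.)
Step 4: Test statistic W = min(W+, W-) = 14.
Step 5: Ties in |d|, so use the tie-corrected normal approximation.
        E[W] = n(n+1)/4 = 7*8/4 = 14.
        Tie groups: |d|=8 (t=3); sum(t^3 - t) = 24.
        Var[W] = n(n+1)(2n+1)/24 - sum(t^3-t)/48 = 840/24 - 24/48 = 34.5.
        z = (W - E[W]) / sqrt(Var[W]) = (14 - 14) / 5.8737 = 0.0000.
        Two-sided p = 2*Phi(z) = 1.000000.
Step 6: alpha = 0.1. fail to reject H0.

W+ = 14, W- = 14, W = min = 14, p = 1.000000, fail to reject H0.


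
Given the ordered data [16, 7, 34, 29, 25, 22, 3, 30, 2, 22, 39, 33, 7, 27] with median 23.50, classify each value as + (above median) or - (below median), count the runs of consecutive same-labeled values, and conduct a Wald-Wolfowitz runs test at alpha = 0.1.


Step 1: Compute median = 23.50; label A = above, B = below.
Labels in order: BBAAABBABBAABA  (n_A = 7, n_B = 7)
Step 2: Count runs R = 8.
Step 3: Under H0 (random ordering), E[R] = 2*n_A*n_B/(n_A+n_B) + 1 = 2*7*7/14 + 1 = 8.0000.
        Var[R] = 2*n_A*n_B*(2*n_A*n_B - n_A - n_B) / ((n_A+n_B)^2 * (n_A+n_B-1)) = 8232/2548 = 3.2308.
        SD[R] = 1.7974.
Step 4: R = E[R], so z = 0 with no continuity correction.
Step 5: Two-sided p-value via normal approximation = 2*(1 - Phi(|z|)) = 1.000000.
Step 6: alpha = 0.1. fail to reject H0.

R = 8, z = 0.0000, p = 1.000000, fail to reject H0.


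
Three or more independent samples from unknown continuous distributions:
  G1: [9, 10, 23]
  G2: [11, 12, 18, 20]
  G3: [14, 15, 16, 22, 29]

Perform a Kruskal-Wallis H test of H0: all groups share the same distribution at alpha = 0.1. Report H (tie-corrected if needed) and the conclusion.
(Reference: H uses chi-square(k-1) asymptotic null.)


Step 1: Combine all N = 12 observations and assign midranks.
sorted (value, group, rank): (9,G1,1), (10,G1,2), (11,G2,3), (12,G2,4), (14,G3,5), (15,G3,6), (16,G3,7), (18,G2,8), (20,G2,9), (22,G3,10), (23,G1,11), (29,G3,12)
Step 2: Sum ranks within each group.
R_1 = 14 (n_1 = 3)
R_2 = 24 (n_2 = 4)
R_3 = 40 (n_3 = 5)
Step 3: H = 12/(N(N+1)) * sum(R_i^2/n_i) - 3(N+1)
     = 12/(12*13) * (14^2/3 + 24^2/4 + 40^2/5) - 3*13
     = 0.076923 * 529.333 - 39
     = 1.717949.
Step 4: No ties, so H is used without correction.
Step 5: Under H0, H ~ chi^2(2); p-value = 0.423596.
Step 6: alpha = 0.1. fail to reject H0.

H = 1.7179, df = 2, p = 0.423596, fail to reject H0.


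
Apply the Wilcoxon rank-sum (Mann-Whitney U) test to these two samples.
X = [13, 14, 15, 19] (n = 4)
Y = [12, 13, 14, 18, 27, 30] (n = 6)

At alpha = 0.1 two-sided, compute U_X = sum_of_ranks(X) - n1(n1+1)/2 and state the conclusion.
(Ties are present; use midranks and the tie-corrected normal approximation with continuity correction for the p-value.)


Step 1: Combine and sort all 10 observations; assign midranks.
sorted (value, group): (12,Y), (13,X), (13,Y), (14,X), (14,Y), (15,X), (18,Y), (19,X), (27,Y), (30,Y)
ranks: 12->1, 13->2.5, 13->2.5, 14->4.5, 14->4.5, 15->6, 18->7, 19->8, 27->9, 30->10
Step 2: Rank sum for X: R1 = 2.5 + 4.5 + 6 + 8 = 21.
Step 3: U_X = R1 - n1(n1+1)/2 = 21 - 4*5/2 = 21 - 10 = 11.
       U_Y = n1*n2 - U_X = 24 - 11 = 13.
Step 4: Ties are present, so use the tie-corrected normal approximation (with continuity correction) for the p-value.
Step 5: p-value = 0.914589; compare to alpha = 0.1. fail to reject H0.

U_X = 11, p = 0.914589, fail to reject H0 at alpha = 0.1.


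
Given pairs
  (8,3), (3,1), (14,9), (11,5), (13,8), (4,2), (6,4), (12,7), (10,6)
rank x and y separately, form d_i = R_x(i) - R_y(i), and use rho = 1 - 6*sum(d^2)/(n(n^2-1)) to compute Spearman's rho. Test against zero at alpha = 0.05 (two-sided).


Step 1: Rank x and y separately (midranks; no ties here).
rank(x): 8->4, 3->1, 14->9, 11->6, 13->8, 4->2, 6->3, 12->7, 10->5
rank(y): 3->3, 1->1, 9->9, 5->5, 8->8, 2->2, 4->4, 7->7, 6->6
Step 2: d_i = R_x(i) - R_y(i); compute d_i^2.
  (4-3)^2=1, (1-1)^2=0, (9-9)^2=0, (6-5)^2=1, (8-8)^2=0, (2-2)^2=0, (3-4)^2=1, (7-7)^2=0, (5-6)^2=1
sum(d^2) = 4.
Step 3: rho = 1 - 6*4 / (9*(9^2 - 1)) = 1 - 24/720 = 0.966667.
Step 4: Under H0, t = rho * sqrt((n-2)/(1-rho^2)) = 9.9890 ~ t(7).
Step 5: Two-sided p-value from the t-distribution with 7 df = 0.000022.
Step 6: alpha = 0.05. reject H0.

rho = 0.9667, p = 0.000022, reject H0 at alpha = 0.05.


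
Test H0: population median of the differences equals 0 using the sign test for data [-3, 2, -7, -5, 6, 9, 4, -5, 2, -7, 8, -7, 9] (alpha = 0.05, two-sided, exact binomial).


Step 1: Discard zero differences. Original n = 13; n_eff = number of nonzero differences = 13.
Nonzero differences (with sign): -3, +2, -7, -5, +6, +9, +4, -5, +2, -7, +8, -7, +9
Step 2: Count signs: positive = 7, negative = 6.
Step 3: Under H0: P(positive) = 0.5, so the number of positives S ~ Bin(13, 0.5).
Step 4: Two-sided exact p-value = sum of Bin(13,0.5) probabilities at or below the observed probability = 1.000000.
Step 5: alpha = 0.05. fail to reject H0.

n_eff = 13, pos = 7, neg = 6, p = 1.000000, fail to reject H0.


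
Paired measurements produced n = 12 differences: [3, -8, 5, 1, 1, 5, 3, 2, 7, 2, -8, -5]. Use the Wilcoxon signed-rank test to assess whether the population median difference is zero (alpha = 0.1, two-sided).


Step 1: Drop any zero differences (none here) and take |d_i|.
|d| = [3, 8, 5, 1, 1, 5, 3, 2, 7, 2, 8, 5]
Step 2: Midrank |d_i| (ties get averaged ranks).
ranks: |3|->5.5, |8|->11.5, |5|->8, |1|->1.5, |1|->1.5, |5|->8, |3|->5.5, |2|->3.5, |7|->10, |2|->3.5, |8|->11.5, |5|->8
Step 3: Attach original signs; sum ranks with positive sign and with negative sign.
W+ = 5.5 + 8 + 1.5 + 1.5 + 8 + 5.5 + 3.5 + 10 + 3.5 = 47
W- = 11.5 + 11.5 + 8 = 31
(Check: W+ + W- = 78 should equal n(n+1)/2 = 78.)
Step 4: Test statistic W = min(W+, W-) = 31.
Step 5: Ties in |d|, so use the tie-corrected normal approximation.
        E[W] = n(n+1)/4 = 12*13/4 = 39.
        Tie groups: |d|=1 (t=2), |d|=2 (t=2), |d|=3 (t=2), |d|=5 (t=3), |d|=8 (t=2); sum(t^3 - t) = 48.
        Var[W] = n(n+1)(2n+1)/24 - sum(t^3-t)/48 = 3900/24 - 48/48 = 161.5.
        z = (W - E[W]) / sqrt(Var[W]) = (31 - 39) / 12.7083 = -0.6295.
        Two-sided p = 2*Phi(z) = 0.529014.
Step 6: alpha = 0.1. fail to reject H0.

W+ = 47, W- = 31, W = min = 31, p = 0.529014, fail to reject H0.


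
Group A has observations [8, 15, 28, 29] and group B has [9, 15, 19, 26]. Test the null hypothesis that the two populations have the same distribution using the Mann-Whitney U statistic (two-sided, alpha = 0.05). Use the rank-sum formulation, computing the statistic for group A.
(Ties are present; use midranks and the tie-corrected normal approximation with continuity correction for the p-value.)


Step 1: Combine and sort all 8 observations; assign midranks.
sorted (value, group): (8,X), (9,Y), (15,X), (15,Y), (19,Y), (26,Y), (28,X), (29,X)
ranks: 8->1, 9->2, 15->3.5, 15->3.5, 19->5, 26->6, 28->7, 29->8
Step 2: Rank sum for X: R1 = 1 + 3.5 + 7 + 8 = 19.5.
Step 3: U_X = R1 - n1(n1+1)/2 = 19.5 - 4*5/2 = 19.5 - 10 = 9.5.
       U_Y = n1*n2 - U_X = 16 - 9.5 = 6.5.
Step 4: Ties are present, so use the tie-corrected normal approximation (with continuity correction) for the p-value.
Step 5: p-value = 0.771503; compare to alpha = 0.05. fail to reject H0.

U_X = 9.5, p = 0.771503, fail to reject H0 at alpha = 0.05.


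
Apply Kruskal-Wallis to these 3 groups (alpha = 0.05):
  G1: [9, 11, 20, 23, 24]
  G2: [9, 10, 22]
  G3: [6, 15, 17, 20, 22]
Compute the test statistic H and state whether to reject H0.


Step 1: Combine all N = 13 observations and assign midranks.
sorted (value, group, rank): (6,G3,1), (9,G1,2.5), (9,G2,2.5), (10,G2,4), (11,G1,5), (15,G3,6), (17,G3,7), (20,G1,8.5), (20,G3,8.5), (22,G2,10.5), (22,G3,10.5), (23,G1,12), (24,G1,13)
Step 2: Sum ranks within each group.
R_1 = 41 (n_1 = 5)
R_2 = 17 (n_2 = 3)
R_3 = 33 (n_3 = 5)
Step 3: H = 12/(N(N+1)) * sum(R_i^2/n_i) - 3(N+1)
     = 12/(13*14) * (41^2/5 + 17^2/3 + 33^2/5) - 3*14
     = 0.065934 * 650.333 - 42
     = 0.879121.
Step 4: Ties present; correction factor C = 1 - 18/(13^3 - 13) = 0.991758. Corrected H = 0.879121 / 0.991758 = 0.886427.
Step 5: Under H0, H ~ chi^2(2); p-value = 0.641970.
Step 6: alpha = 0.05. fail to reject H0.

H = 0.8864, df = 2, p = 0.641970, fail to reject H0.


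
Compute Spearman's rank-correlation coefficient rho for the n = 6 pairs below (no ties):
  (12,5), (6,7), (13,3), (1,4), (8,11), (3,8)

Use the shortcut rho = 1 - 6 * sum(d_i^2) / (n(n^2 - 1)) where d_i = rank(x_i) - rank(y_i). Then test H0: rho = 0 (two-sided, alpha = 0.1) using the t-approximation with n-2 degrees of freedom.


Step 1: Rank x and y separately (midranks; no ties here).
rank(x): 12->5, 6->3, 13->6, 1->1, 8->4, 3->2
rank(y): 5->3, 7->4, 3->1, 4->2, 11->6, 8->5
Step 2: d_i = R_x(i) - R_y(i); compute d_i^2.
  (5-3)^2=4, (3-4)^2=1, (6-1)^2=25, (1-2)^2=1, (4-6)^2=4, (2-5)^2=9
sum(d^2) = 44.
Step 3: rho = 1 - 6*44 / (6*(6^2 - 1)) = 1 - 264/210 = -0.257143.
Step 4: Under H0, t = rho * sqrt((n-2)/(1-rho^2)) = -0.5322 ~ t(4).
Step 5: Two-sided p-value from the t-distribution with 4 df = 0.622787.
Step 6: alpha = 0.1. fail to reject H0.

rho = -0.2571, p = 0.622787, fail to reject H0 at alpha = 0.1.


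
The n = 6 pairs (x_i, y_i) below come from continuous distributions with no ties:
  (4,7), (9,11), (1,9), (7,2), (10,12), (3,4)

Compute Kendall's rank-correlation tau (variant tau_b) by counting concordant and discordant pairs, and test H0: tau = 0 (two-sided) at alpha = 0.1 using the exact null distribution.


Step 1: Enumerate the 15 unordered pairs (i,j) with i<j and classify each by sign(x_j-x_i) * sign(y_j-y_i).
  (1,2):dx=+5,dy=+4->C; (1,3):dx=-3,dy=+2->D; (1,4):dx=+3,dy=-5->D; (1,5):dx=+6,dy=+5->C
  (1,6):dx=-1,dy=-3->C; (2,3):dx=-8,dy=-2->C; (2,4):dx=-2,dy=-9->C; (2,5):dx=+1,dy=+1->C
  (2,6):dx=-6,dy=-7->C; (3,4):dx=+6,dy=-7->D; (3,5):dx=+9,dy=+3->C; (3,6):dx=+2,dy=-5->D
  (4,5):dx=+3,dy=+10->C; (4,6):dx=-4,dy=+2->D; (5,6):dx=-7,dy=-8->C
Step 2: C = 10, D = 5, total pairs = 15.
Step 3: tau = (C - D)/(n(n-1)/2) = (10 - 5)/15 = 0.333333.
Step 4: Exact two-sided p-value (enumerate n! = 720 permutations of y under H0): p = 0.469444.
Step 5: alpha = 0.1. fail to reject H0.

tau_b = 0.3333 (C=10, D=5), p = 0.469444, fail to reject H0.


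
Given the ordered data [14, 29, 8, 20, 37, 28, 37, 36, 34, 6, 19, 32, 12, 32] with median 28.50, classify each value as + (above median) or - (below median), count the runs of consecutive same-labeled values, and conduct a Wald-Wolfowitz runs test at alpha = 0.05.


Step 1: Compute median = 28.50; label A = above, B = below.
Labels in order: BABBABAAABBABA  (n_A = 7, n_B = 7)
Step 2: Count runs R = 10.
Step 3: Under H0 (random ordering), E[R] = 2*n_A*n_B/(n_A+n_B) + 1 = 2*7*7/14 + 1 = 8.0000.
        Var[R] = 2*n_A*n_B*(2*n_A*n_B - n_A - n_B) / ((n_A+n_B)^2 * (n_A+n_B-1)) = 8232/2548 = 3.2308.
        SD[R] = 1.7974.
Step 4: Continuity-corrected z = (R - 0.5 - E[R]) / SD[R] = (10 - 0.5 - 8.0000) / 1.7974 = 0.8345.
Step 5: Two-sided p-value via normal approximation = 2*(1 - Phi(|z|)) = 0.403986.
Step 6: alpha = 0.05. fail to reject H0.

R = 10, z = 0.8345, p = 0.403986, fail to reject H0.


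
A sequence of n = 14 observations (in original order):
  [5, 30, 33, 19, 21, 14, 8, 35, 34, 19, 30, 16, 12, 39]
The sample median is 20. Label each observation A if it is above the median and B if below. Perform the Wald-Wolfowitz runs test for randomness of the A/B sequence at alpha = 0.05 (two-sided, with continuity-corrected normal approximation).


Step 1: Compute median = 20; label A = above, B = below.
Labels in order: BAABABBAABABBA  (n_A = 7, n_B = 7)
Step 2: Count runs R = 10.
Step 3: Under H0 (random ordering), E[R] = 2*n_A*n_B/(n_A+n_B) + 1 = 2*7*7/14 + 1 = 8.0000.
        Var[R] = 2*n_A*n_B*(2*n_A*n_B - n_A - n_B) / ((n_A+n_B)^2 * (n_A+n_B-1)) = 8232/2548 = 3.2308.
        SD[R] = 1.7974.
Step 4: Continuity-corrected z = (R - 0.5 - E[R]) / SD[R] = (10 - 0.5 - 8.0000) / 1.7974 = 0.8345.
Step 5: Two-sided p-value via normal approximation = 2*(1 - Phi(|z|)) = 0.403986.
Step 6: alpha = 0.05. fail to reject H0.

R = 10, z = 0.8345, p = 0.403986, fail to reject H0.


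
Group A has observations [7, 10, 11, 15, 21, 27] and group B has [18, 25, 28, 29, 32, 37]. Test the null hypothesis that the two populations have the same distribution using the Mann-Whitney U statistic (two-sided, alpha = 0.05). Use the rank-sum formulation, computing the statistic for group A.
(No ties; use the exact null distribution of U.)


Step 1: Combine and sort all 12 observations; assign midranks.
sorted (value, group): (7,X), (10,X), (11,X), (15,X), (18,Y), (21,X), (25,Y), (27,X), (28,Y), (29,Y), (32,Y), (37,Y)
ranks: 7->1, 10->2, 11->3, 15->4, 18->5, 21->6, 25->7, 27->8, 28->9, 29->10, 32->11, 37->12
Step 2: Rank sum for X: R1 = 1 + 2 + 3 + 4 + 6 + 8 = 24.
Step 3: U_X = R1 - n1(n1+1)/2 = 24 - 6*7/2 = 24 - 21 = 3.
       U_Y = n1*n2 - U_X = 36 - 3 = 33.
Step 4: No ties, so the exact null distribution of U (based on enumerating the C(12,6) = 924 equally likely rank assignments) gives the two-sided p-value.
Step 5: p-value = 0.015152; compare to alpha = 0.05. reject H0.

U_X = 3, p = 0.015152, reject H0 at alpha = 0.05.


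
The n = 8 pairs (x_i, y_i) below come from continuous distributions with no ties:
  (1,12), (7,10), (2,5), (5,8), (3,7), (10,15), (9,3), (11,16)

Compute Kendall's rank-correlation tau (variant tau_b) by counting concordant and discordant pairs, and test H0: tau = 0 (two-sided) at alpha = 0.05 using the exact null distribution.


Step 1: Enumerate the 28 unordered pairs (i,j) with i<j and classify each by sign(x_j-x_i) * sign(y_j-y_i).
  (1,2):dx=+6,dy=-2->D; (1,3):dx=+1,dy=-7->D; (1,4):dx=+4,dy=-4->D; (1,5):dx=+2,dy=-5->D
  (1,6):dx=+9,dy=+3->C; (1,7):dx=+8,dy=-9->D; (1,8):dx=+10,dy=+4->C; (2,3):dx=-5,dy=-5->C
  (2,4):dx=-2,dy=-2->C; (2,5):dx=-4,dy=-3->C; (2,6):dx=+3,dy=+5->C; (2,7):dx=+2,dy=-7->D
  (2,8):dx=+4,dy=+6->C; (3,4):dx=+3,dy=+3->C; (3,5):dx=+1,dy=+2->C; (3,6):dx=+8,dy=+10->C
  (3,7):dx=+7,dy=-2->D; (3,8):dx=+9,dy=+11->C; (4,5):dx=-2,dy=-1->C; (4,6):dx=+5,dy=+7->C
  (4,7):dx=+4,dy=-5->D; (4,8):dx=+6,dy=+8->C; (5,6):dx=+7,dy=+8->C; (5,7):dx=+6,dy=-4->D
  (5,8):dx=+8,dy=+9->C; (6,7):dx=-1,dy=-12->C; (6,8):dx=+1,dy=+1->C; (7,8):dx=+2,dy=+13->C
Step 2: C = 19, D = 9, total pairs = 28.
Step 3: tau = (C - D)/(n(n-1)/2) = (19 - 9)/28 = 0.357143.
Step 4: Exact two-sided p-value (enumerate n! = 40320 permutations of y under H0): p = 0.275099.
Step 5: alpha = 0.05. fail to reject H0.

tau_b = 0.3571 (C=19, D=9), p = 0.275099, fail to reject H0.


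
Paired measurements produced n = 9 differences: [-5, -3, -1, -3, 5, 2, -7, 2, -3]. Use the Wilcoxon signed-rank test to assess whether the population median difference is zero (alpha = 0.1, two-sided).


Step 1: Drop any zero differences (none here) and take |d_i|.
|d| = [5, 3, 1, 3, 5, 2, 7, 2, 3]
Step 2: Midrank |d_i| (ties get averaged ranks).
ranks: |5|->7.5, |3|->5, |1|->1, |3|->5, |5|->7.5, |2|->2.5, |7|->9, |2|->2.5, |3|->5
Step 3: Attach original signs; sum ranks with positive sign and with negative sign.
W+ = 7.5 + 2.5 + 2.5 = 12.5
W- = 7.5 + 5 + 1 + 5 + 9 + 5 = 32.5
(Check: W+ + W- = 45 should equal n(n+1)/2 = 45.)
Step 4: Test statistic W = min(W+, W-) = 12.5.
Step 5: Ties in |d|, so use the tie-corrected normal approximation.
        E[W] = n(n+1)/4 = 9*10/4 = 22.5.
        Tie groups: |d|=2 (t=2), |d|=3 (t=3), |d|=5 (t=2); sum(t^3 - t) = 36.
        Var[W] = n(n+1)(2n+1)/24 - sum(t^3-t)/48 = 1710/24 - 36/48 = 70.5.
        z = (W - E[W]) / sqrt(Var[W]) = (12.5 - 22.5) / 8.3964 = -1.1910.
        Two-sided p = 2*Phi(z) = 0.233660.
Step 6: alpha = 0.1. fail to reject H0.

W+ = 12.5, W- = 32.5, W = min = 12.5, p = 0.233660, fail to reject H0.


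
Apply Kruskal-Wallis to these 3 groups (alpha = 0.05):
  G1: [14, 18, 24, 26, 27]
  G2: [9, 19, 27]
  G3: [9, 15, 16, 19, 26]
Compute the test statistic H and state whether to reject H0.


Step 1: Combine all N = 13 observations and assign midranks.
sorted (value, group, rank): (9,G2,1.5), (9,G3,1.5), (14,G1,3), (15,G3,4), (16,G3,5), (18,G1,6), (19,G2,7.5), (19,G3,7.5), (24,G1,9), (26,G1,10.5), (26,G3,10.5), (27,G1,12.5), (27,G2,12.5)
Step 2: Sum ranks within each group.
R_1 = 41 (n_1 = 5)
R_2 = 21.5 (n_2 = 3)
R_3 = 28.5 (n_3 = 5)
Step 3: H = 12/(N(N+1)) * sum(R_i^2/n_i) - 3(N+1)
     = 12/(13*14) * (41^2/5 + 21.5^2/3 + 28.5^2/5) - 3*14
     = 0.065934 * 652.733 - 42
     = 1.037363.
Step 4: Ties present; correction factor C = 1 - 24/(13^3 - 13) = 0.989011. Corrected H = 1.037363 / 0.989011 = 1.048889.
Step 5: Under H0, H ~ chi^2(2); p-value = 0.591884.
Step 6: alpha = 0.05. fail to reject H0.

H = 1.0489, df = 2, p = 0.591884, fail to reject H0.


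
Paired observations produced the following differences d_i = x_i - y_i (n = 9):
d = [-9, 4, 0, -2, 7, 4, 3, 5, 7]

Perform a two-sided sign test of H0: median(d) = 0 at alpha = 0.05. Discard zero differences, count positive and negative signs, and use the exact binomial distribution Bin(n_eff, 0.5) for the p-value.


Step 1: Discard zero differences. Original n = 9; n_eff = number of nonzero differences = 8.
Nonzero differences (with sign): -9, +4, -2, +7, +4, +3, +5, +7
Step 2: Count signs: positive = 6, negative = 2.
Step 3: Under H0: P(positive) = 0.5, so the number of positives S ~ Bin(8, 0.5).
Step 4: Two-sided exact p-value = sum of Bin(8,0.5) probabilities at or below the observed probability = 0.289062.
Step 5: alpha = 0.05. fail to reject H0.

n_eff = 8, pos = 6, neg = 2, p = 0.289062, fail to reject H0.


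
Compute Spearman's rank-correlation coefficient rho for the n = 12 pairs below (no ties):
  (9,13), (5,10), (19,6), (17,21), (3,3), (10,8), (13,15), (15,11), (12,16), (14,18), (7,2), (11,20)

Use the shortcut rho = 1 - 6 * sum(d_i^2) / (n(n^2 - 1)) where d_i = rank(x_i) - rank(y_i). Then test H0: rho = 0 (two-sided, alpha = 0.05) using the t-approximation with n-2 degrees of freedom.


Step 1: Rank x and y separately (midranks; no ties here).
rank(x): 9->4, 5->2, 19->12, 17->11, 3->1, 10->5, 13->8, 15->10, 12->7, 14->9, 7->3, 11->6
rank(y): 13->7, 10->5, 6->3, 21->12, 3->2, 8->4, 15->8, 11->6, 16->9, 18->10, 2->1, 20->11
Step 2: d_i = R_x(i) - R_y(i); compute d_i^2.
  (4-7)^2=9, (2-5)^2=9, (12-3)^2=81, (11-12)^2=1, (1-2)^2=1, (5-4)^2=1, (8-8)^2=0, (10-6)^2=16, (7-9)^2=4, (9-10)^2=1, (3-1)^2=4, (6-11)^2=25
sum(d^2) = 152.
Step 3: rho = 1 - 6*152 / (12*(12^2 - 1)) = 1 - 912/1716 = 0.468531.
Step 4: Under H0, t = rho * sqrt((n-2)/(1-rho^2)) = 1.6771 ~ t(10).
Step 5: Two-sided p-value from the t-distribution with 10 df = 0.124455.
Step 6: alpha = 0.05. fail to reject H0.

rho = 0.4685, p = 0.124455, fail to reject H0 at alpha = 0.05.


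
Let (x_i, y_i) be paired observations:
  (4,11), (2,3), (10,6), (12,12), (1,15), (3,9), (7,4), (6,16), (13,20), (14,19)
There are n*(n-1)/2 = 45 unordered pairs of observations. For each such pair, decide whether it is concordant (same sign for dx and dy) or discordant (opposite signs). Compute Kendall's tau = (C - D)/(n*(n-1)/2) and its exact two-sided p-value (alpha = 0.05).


Step 1: Enumerate the 45 unordered pairs (i,j) with i<j and classify each by sign(x_j-x_i) * sign(y_j-y_i).
  (1,2):dx=-2,dy=-8->C; (1,3):dx=+6,dy=-5->D; (1,4):dx=+8,dy=+1->C; (1,5):dx=-3,dy=+4->D
  (1,6):dx=-1,dy=-2->C; (1,7):dx=+3,dy=-7->D; (1,8):dx=+2,dy=+5->C; (1,9):dx=+9,dy=+9->C
  (1,10):dx=+10,dy=+8->C; (2,3):dx=+8,dy=+3->C; (2,4):dx=+10,dy=+9->C; (2,5):dx=-1,dy=+12->D
  (2,6):dx=+1,dy=+6->C; (2,7):dx=+5,dy=+1->C; (2,8):dx=+4,dy=+13->C; (2,9):dx=+11,dy=+17->C
  (2,10):dx=+12,dy=+16->C; (3,4):dx=+2,dy=+6->C; (3,5):dx=-9,dy=+9->D; (3,6):dx=-7,dy=+3->D
  (3,7):dx=-3,dy=-2->C; (3,8):dx=-4,dy=+10->D; (3,9):dx=+3,dy=+14->C; (3,10):dx=+4,dy=+13->C
  (4,5):dx=-11,dy=+3->D; (4,6):dx=-9,dy=-3->C; (4,7):dx=-5,dy=-8->C; (4,8):dx=-6,dy=+4->D
  (4,9):dx=+1,dy=+8->C; (4,10):dx=+2,dy=+7->C; (5,6):dx=+2,dy=-6->D; (5,7):dx=+6,dy=-11->D
  (5,8):dx=+5,dy=+1->C; (5,9):dx=+12,dy=+5->C; (5,10):dx=+13,dy=+4->C; (6,7):dx=+4,dy=-5->D
  (6,8):dx=+3,dy=+7->C; (6,9):dx=+10,dy=+11->C; (6,10):dx=+11,dy=+10->C; (7,8):dx=-1,dy=+12->D
  (7,9):dx=+6,dy=+16->C; (7,10):dx=+7,dy=+15->C; (8,9):dx=+7,dy=+4->C; (8,10):dx=+8,dy=+3->C
  (9,10):dx=+1,dy=-1->D
Step 2: C = 31, D = 14, total pairs = 45.
Step 3: tau = (C - D)/(n(n-1)/2) = (31 - 14)/45 = 0.377778.
Step 4: Exact two-sided p-value (enumerate n! = 3628800 permutations of y under H0): p = 0.155742.
Step 5: alpha = 0.05. fail to reject H0.

tau_b = 0.3778 (C=31, D=14), p = 0.155742, fail to reject H0.


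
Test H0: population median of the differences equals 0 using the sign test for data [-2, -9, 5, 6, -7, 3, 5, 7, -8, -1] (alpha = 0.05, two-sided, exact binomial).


Step 1: Discard zero differences. Original n = 10; n_eff = number of nonzero differences = 10.
Nonzero differences (with sign): -2, -9, +5, +6, -7, +3, +5, +7, -8, -1
Step 2: Count signs: positive = 5, negative = 5.
Step 3: Under H0: P(positive) = 0.5, so the number of positives S ~ Bin(10, 0.5).
Step 4: Two-sided exact p-value = sum of Bin(10,0.5) probabilities at or below the observed probability = 1.000000.
Step 5: alpha = 0.05. fail to reject H0.

n_eff = 10, pos = 5, neg = 5, p = 1.000000, fail to reject H0.


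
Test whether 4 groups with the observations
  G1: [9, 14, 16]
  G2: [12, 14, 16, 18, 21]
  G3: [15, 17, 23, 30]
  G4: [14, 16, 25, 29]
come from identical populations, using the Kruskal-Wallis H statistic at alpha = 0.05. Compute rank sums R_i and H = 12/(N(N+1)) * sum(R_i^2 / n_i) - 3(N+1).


Step 1: Combine all N = 16 observations and assign midranks.
sorted (value, group, rank): (9,G1,1), (12,G2,2), (14,G1,4), (14,G2,4), (14,G4,4), (15,G3,6), (16,G1,8), (16,G2,8), (16,G4,8), (17,G3,10), (18,G2,11), (21,G2,12), (23,G3,13), (25,G4,14), (29,G4,15), (30,G3,16)
Step 2: Sum ranks within each group.
R_1 = 13 (n_1 = 3)
R_2 = 37 (n_2 = 5)
R_3 = 45 (n_3 = 4)
R_4 = 41 (n_4 = 4)
Step 3: H = 12/(N(N+1)) * sum(R_i^2/n_i) - 3(N+1)
     = 12/(16*17) * (13^2/3 + 37^2/5 + 45^2/4 + 41^2/4) - 3*17
     = 0.044118 * 1256.63 - 51
     = 4.439706.
Step 4: Ties present; correction factor C = 1 - 48/(16^3 - 16) = 0.988235. Corrected H = 4.439706 / 0.988235 = 4.492560.
Step 5: Under H0, H ~ chi^2(3); p-value = 0.212955.
Step 6: alpha = 0.05. fail to reject H0.

H = 4.4926, df = 3, p = 0.212955, fail to reject H0.


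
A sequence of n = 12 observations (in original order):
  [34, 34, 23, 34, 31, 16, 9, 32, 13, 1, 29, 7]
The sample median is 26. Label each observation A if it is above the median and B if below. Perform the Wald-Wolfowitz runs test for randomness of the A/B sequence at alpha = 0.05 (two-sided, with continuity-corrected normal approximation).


Step 1: Compute median = 26; label A = above, B = below.
Labels in order: AABAABBABBAB  (n_A = 6, n_B = 6)
Step 2: Count runs R = 8.
Step 3: Under H0 (random ordering), E[R] = 2*n_A*n_B/(n_A+n_B) + 1 = 2*6*6/12 + 1 = 7.0000.
        Var[R] = 2*n_A*n_B*(2*n_A*n_B - n_A - n_B) / ((n_A+n_B)^2 * (n_A+n_B-1)) = 4320/1584 = 2.7273.
        SD[R] = 1.6514.
Step 4: Continuity-corrected z = (R - 0.5 - E[R]) / SD[R] = (8 - 0.5 - 7.0000) / 1.6514 = 0.3028.
Step 5: Two-sided p-value via normal approximation = 2*(1 - Phi(|z|)) = 0.762069.
Step 6: alpha = 0.05. fail to reject H0.

R = 8, z = 0.3028, p = 0.762069, fail to reject H0.


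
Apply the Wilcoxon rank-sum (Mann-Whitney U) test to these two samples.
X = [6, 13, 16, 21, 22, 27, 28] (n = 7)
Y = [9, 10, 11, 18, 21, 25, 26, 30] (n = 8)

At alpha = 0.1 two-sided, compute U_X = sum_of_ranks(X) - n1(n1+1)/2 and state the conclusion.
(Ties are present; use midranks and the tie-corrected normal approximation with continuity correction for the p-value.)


Step 1: Combine and sort all 15 observations; assign midranks.
sorted (value, group): (6,X), (9,Y), (10,Y), (11,Y), (13,X), (16,X), (18,Y), (21,X), (21,Y), (22,X), (25,Y), (26,Y), (27,X), (28,X), (30,Y)
ranks: 6->1, 9->2, 10->3, 11->4, 13->5, 16->6, 18->7, 21->8.5, 21->8.5, 22->10, 25->11, 26->12, 27->13, 28->14, 30->15
Step 2: Rank sum for X: R1 = 1 + 5 + 6 + 8.5 + 10 + 13 + 14 = 57.5.
Step 3: U_X = R1 - n1(n1+1)/2 = 57.5 - 7*8/2 = 57.5 - 28 = 29.5.
       U_Y = n1*n2 - U_X = 56 - 29.5 = 26.5.
Step 4: Ties are present, so use the tie-corrected normal approximation (with continuity correction) for the p-value.
Step 5: p-value = 0.907786; compare to alpha = 0.1. fail to reject H0.

U_X = 29.5, p = 0.907786, fail to reject H0 at alpha = 0.1.


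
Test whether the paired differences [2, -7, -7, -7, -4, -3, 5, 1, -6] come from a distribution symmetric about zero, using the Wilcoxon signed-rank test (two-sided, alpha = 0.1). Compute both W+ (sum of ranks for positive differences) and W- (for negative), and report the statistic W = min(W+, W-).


Step 1: Drop any zero differences (none here) and take |d_i|.
|d| = [2, 7, 7, 7, 4, 3, 5, 1, 6]
Step 2: Midrank |d_i| (ties get averaged ranks).
ranks: |2|->2, |7|->8, |7|->8, |7|->8, |4|->4, |3|->3, |5|->5, |1|->1, |6|->6
Step 3: Attach original signs; sum ranks with positive sign and with negative sign.
W+ = 2 + 5 + 1 = 8
W- = 8 + 8 + 8 + 4 + 3 + 6 = 37
(Check: W+ + W- = 45 should equal n(n+1)/2 = 45.)
Step 4: Test statistic W = min(W+, W-) = 8.
Step 5: Ties in |d|, so use the tie-corrected normal approximation.
        E[W] = n(n+1)/4 = 9*10/4 = 22.5.
        Tie groups: |d|=7 (t=3); sum(t^3 - t) = 24.
        Var[W] = n(n+1)(2n+1)/24 - sum(t^3-t)/48 = 1710/24 - 24/48 = 70.75.
        z = (W - E[W]) / sqrt(Var[W]) = (8 - 22.5) / 8.4113 = -1.7239.
        Two-sided p = 2*Phi(z) = 0.084731.
Step 6: alpha = 0.1. reject H0.

W+ = 8, W- = 37, W = min = 8, p = 0.084731, reject H0.


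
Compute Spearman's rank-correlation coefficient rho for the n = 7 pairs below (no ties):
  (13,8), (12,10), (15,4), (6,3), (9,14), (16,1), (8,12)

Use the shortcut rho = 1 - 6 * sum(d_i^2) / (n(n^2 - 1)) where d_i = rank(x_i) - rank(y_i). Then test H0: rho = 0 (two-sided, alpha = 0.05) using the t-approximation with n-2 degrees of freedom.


Step 1: Rank x and y separately (midranks; no ties here).
rank(x): 13->5, 12->4, 15->6, 6->1, 9->3, 16->7, 8->2
rank(y): 8->4, 10->5, 4->3, 3->2, 14->7, 1->1, 12->6
Step 2: d_i = R_x(i) - R_y(i); compute d_i^2.
  (5-4)^2=1, (4-5)^2=1, (6-3)^2=9, (1-2)^2=1, (3-7)^2=16, (7-1)^2=36, (2-6)^2=16
sum(d^2) = 80.
Step 3: rho = 1 - 6*80 / (7*(7^2 - 1)) = 1 - 480/336 = -0.428571.
Step 4: Under H0, t = rho * sqrt((n-2)/(1-rho^2)) = -1.0607 ~ t(5).
Step 5: Two-sided p-value from the t-distribution with 5 df = 0.337368.
Step 6: alpha = 0.05. fail to reject H0.

rho = -0.4286, p = 0.337368, fail to reject H0 at alpha = 0.05.


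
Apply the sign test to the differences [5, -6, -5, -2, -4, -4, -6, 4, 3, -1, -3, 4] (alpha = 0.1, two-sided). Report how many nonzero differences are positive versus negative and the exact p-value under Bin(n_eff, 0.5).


Step 1: Discard zero differences. Original n = 12; n_eff = number of nonzero differences = 12.
Nonzero differences (with sign): +5, -6, -5, -2, -4, -4, -6, +4, +3, -1, -3, +4
Step 2: Count signs: positive = 4, negative = 8.
Step 3: Under H0: P(positive) = 0.5, so the number of positives S ~ Bin(12, 0.5).
Step 4: Two-sided exact p-value = sum of Bin(12,0.5) probabilities at or below the observed probability = 0.387695.
Step 5: alpha = 0.1. fail to reject H0.

n_eff = 12, pos = 4, neg = 8, p = 0.387695, fail to reject H0.


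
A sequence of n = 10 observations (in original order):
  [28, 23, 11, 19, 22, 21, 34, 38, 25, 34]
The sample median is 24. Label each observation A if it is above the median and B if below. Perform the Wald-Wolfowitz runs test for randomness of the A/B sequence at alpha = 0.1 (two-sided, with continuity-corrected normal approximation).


Step 1: Compute median = 24; label A = above, B = below.
Labels in order: ABBBBBAAAA  (n_A = 5, n_B = 5)
Step 2: Count runs R = 3.
Step 3: Under H0 (random ordering), E[R] = 2*n_A*n_B/(n_A+n_B) + 1 = 2*5*5/10 + 1 = 6.0000.
        Var[R] = 2*n_A*n_B*(2*n_A*n_B - n_A - n_B) / ((n_A+n_B)^2 * (n_A+n_B-1)) = 2000/900 = 2.2222.
        SD[R] = 1.4907.
Step 4: Continuity-corrected z = (R + 0.5 - E[R]) / SD[R] = (3 + 0.5 - 6.0000) / 1.4907 = -1.6771.
Step 5: Two-sided p-value via normal approximation = 2*(1 - Phi(|z|)) = 0.093533.
Step 6: alpha = 0.1. reject H0.

R = 3, z = -1.6771, p = 0.093533, reject H0.


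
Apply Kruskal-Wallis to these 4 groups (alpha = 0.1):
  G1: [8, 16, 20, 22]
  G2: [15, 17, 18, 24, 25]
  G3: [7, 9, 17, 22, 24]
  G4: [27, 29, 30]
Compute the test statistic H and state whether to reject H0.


Step 1: Combine all N = 17 observations and assign midranks.
sorted (value, group, rank): (7,G3,1), (8,G1,2), (9,G3,3), (15,G2,4), (16,G1,5), (17,G2,6.5), (17,G3,6.5), (18,G2,8), (20,G1,9), (22,G1,10.5), (22,G3,10.5), (24,G2,12.5), (24,G3,12.5), (25,G2,14), (27,G4,15), (29,G4,16), (30,G4,17)
Step 2: Sum ranks within each group.
R_1 = 26.5 (n_1 = 4)
R_2 = 45 (n_2 = 5)
R_3 = 33.5 (n_3 = 5)
R_4 = 48 (n_4 = 3)
Step 3: H = 12/(N(N+1)) * sum(R_i^2/n_i) - 3(N+1)
     = 12/(17*18) * (26.5^2/4 + 45^2/5 + 33.5^2/5 + 48^2/3) - 3*18
     = 0.039216 * 1573.01 - 54
     = 7.686765.
Step 4: Ties present; correction factor C = 1 - 18/(17^3 - 17) = 0.996324. Corrected H = 7.686765 / 0.996324 = 7.715129.
Step 5: Under H0, H ~ chi^2(3); p-value = 0.052281.
Step 6: alpha = 0.1. reject H0.

H = 7.7151, df = 3, p = 0.052281, reject H0.


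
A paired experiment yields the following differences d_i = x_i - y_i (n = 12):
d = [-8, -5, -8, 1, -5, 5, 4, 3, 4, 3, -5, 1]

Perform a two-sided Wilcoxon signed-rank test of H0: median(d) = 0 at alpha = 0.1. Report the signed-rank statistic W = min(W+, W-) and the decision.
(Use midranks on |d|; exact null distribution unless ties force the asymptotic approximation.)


Step 1: Drop any zero differences (none here) and take |d_i|.
|d| = [8, 5, 8, 1, 5, 5, 4, 3, 4, 3, 5, 1]
Step 2: Midrank |d_i| (ties get averaged ranks).
ranks: |8|->11.5, |5|->8.5, |8|->11.5, |1|->1.5, |5|->8.5, |5|->8.5, |4|->5.5, |3|->3.5, |4|->5.5, |3|->3.5, |5|->8.5, |1|->1.5
Step 3: Attach original signs; sum ranks with positive sign and with negative sign.
W+ = 1.5 + 8.5 + 5.5 + 3.5 + 5.5 + 3.5 + 1.5 = 29.5
W- = 11.5 + 8.5 + 11.5 + 8.5 + 8.5 = 48.5
(Check: W+ + W- = 78 should equal n(n+1)/2 = 78.)
Step 4: Test statistic W = min(W+, W-) = 29.5.
Step 5: Ties in |d|, so use the tie-corrected normal approximation.
        E[W] = n(n+1)/4 = 12*13/4 = 39.
        Tie groups: |d|=1 (t=2), |d|=3 (t=2), |d|=4 (t=2), |d|=5 (t=4), |d|=8 (t=2); sum(t^3 - t) = 84.
        Var[W] = n(n+1)(2n+1)/24 - sum(t^3-t)/48 = 3900/24 - 84/48 = 160.75.
        z = (W - E[W]) / sqrt(Var[W]) = (29.5 - 39) / 12.6787 = -0.7493.
        Two-sided p = 2*Phi(z) = 0.453684.
Step 6: alpha = 0.1. fail to reject H0.

W+ = 29.5, W- = 48.5, W = min = 29.5, p = 0.453684, fail to reject H0.


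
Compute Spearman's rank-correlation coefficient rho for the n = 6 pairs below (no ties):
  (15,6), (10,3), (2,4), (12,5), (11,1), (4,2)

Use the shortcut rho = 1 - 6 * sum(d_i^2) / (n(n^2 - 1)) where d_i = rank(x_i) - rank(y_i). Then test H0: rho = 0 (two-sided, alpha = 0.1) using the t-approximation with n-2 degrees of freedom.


Step 1: Rank x and y separately (midranks; no ties here).
rank(x): 15->6, 10->3, 2->1, 12->5, 11->4, 4->2
rank(y): 6->6, 3->3, 4->4, 5->5, 1->1, 2->2
Step 2: d_i = R_x(i) - R_y(i); compute d_i^2.
  (6-6)^2=0, (3-3)^2=0, (1-4)^2=9, (5-5)^2=0, (4-1)^2=9, (2-2)^2=0
sum(d^2) = 18.
Step 3: rho = 1 - 6*18 / (6*(6^2 - 1)) = 1 - 108/210 = 0.485714.
Step 4: Under H0, t = rho * sqrt((n-2)/(1-rho^2)) = 1.1113 ~ t(4).
Step 5: Two-sided p-value from the t-distribution with 4 df = 0.328723.
Step 6: alpha = 0.1. fail to reject H0.

rho = 0.4857, p = 0.328723, fail to reject H0 at alpha = 0.1.


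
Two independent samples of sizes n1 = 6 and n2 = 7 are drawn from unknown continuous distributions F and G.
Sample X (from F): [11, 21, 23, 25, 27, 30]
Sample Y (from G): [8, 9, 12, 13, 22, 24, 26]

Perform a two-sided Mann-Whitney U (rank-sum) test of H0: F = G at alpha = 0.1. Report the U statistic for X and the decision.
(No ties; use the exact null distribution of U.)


Step 1: Combine and sort all 13 observations; assign midranks.
sorted (value, group): (8,Y), (9,Y), (11,X), (12,Y), (13,Y), (21,X), (22,Y), (23,X), (24,Y), (25,X), (26,Y), (27,X), (30,X)
ranks: 8->1, 9->2, 11->3, 12->4, 13->5, 21->6, 22->7, 23->8, 24->9, 25->10, 26->11, 27->12, 30->13
Step 2: Rank sum for X: R1 = 3 + 6 + 8 + 10 + 12 + 13 = 52.
Step 3: U_X = R1 - n1(n1+1)/2 = 52 - 6*7/2 = 52 - 21 = 31.
       U_Y = n1*n2 - U_X = 42 - 31 = 11.
Step 4: No ties, so the exact null distribution of U (based on enumerating the C(13,6) = 1716 equally likely rank assignments) gives the two-sided p-value.
Step 5: p-value = 0.180653; compare to alpha = 0.1. fail to reject H0.

U_X = 31, p = 0.180653, fail to reject H0 at alpha = 0.1.


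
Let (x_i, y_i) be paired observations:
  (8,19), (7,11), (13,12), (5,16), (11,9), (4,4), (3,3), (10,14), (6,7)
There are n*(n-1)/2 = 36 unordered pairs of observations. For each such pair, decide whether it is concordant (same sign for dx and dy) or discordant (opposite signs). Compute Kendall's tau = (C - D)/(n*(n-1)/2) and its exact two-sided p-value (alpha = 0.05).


Step 1: Enumerate the 36 unordered pairs (i,j) with i<j and classify each by sign(x_j-x_i) * sign(y_j-y_i).
  (1,2):dx=-1,dy=-8->C; (1,3):dx=+5,dy=-7->D; (1,4):dx=-3,dy=-3->C; (1,5):dx=+3,dy=-10->D
  (1,6):dx=-4,dy=-15->C; (1,7):dx=-5,dy=-16->C; (1,8):dx=+2,dy=-5->D; (1,9):dx=-2,dy=-12->C
  (2,3):dx=+6,dy=+1->C; (2,4):dx=-2,dy=+5->D; (2,5):dx=+4,dy=-2->D; (2,6):dx=-3,dy=-7->C
  (2,7):dx=-4,dy=-8->C; (2,8):dx=+3,dy=+3->C; (2,9):dx=-1,dy=-4->C; (3,4):dx=-8,dy=+4->D
  (3,5):dx=-2,dy=-3->C; (3,6):dx=-9,dy=-8->C; (3,7):dx=-10,dy=-9->C; (3,8):dx=-3,dy=+2->D
  (3,9):dx=-7,dy=-5->C; (4,5):dx=+6,dy=-7->D; (4,6):dx=-1,dy=-12->C; (4,7):dx=-2,dy=-13->C
  (4,8):dx=+5,dy=-2->D; (4,9):dx=+1,dy=-9->D; (5,6):dx=-7,dy=-5->C; (5,7):dx=-8,dy=-6->C
  (5,8):dx=-1,dy=+5->D; (5,9):dx=-5,dy=-2->C; (6,7):dx=-1,dy=-1->C; (6,8):dx=+6,dy=+10->C
  (6,9):dx=+2,dy=+3->C; (7,8):dx=+7,dy=+11->C; (7,9):dx=+3,dy=+4->C; (8,9):dx=-4,dy=-7->C
Step 2: C = 25, D = 11, total pairs = 36.
Step 3: tau = (C - D)/(n(n-1)/2) = (25 - 11)/36 = 0.388889.
Step 4: Exact two-sided p-value (enumerate n! = 362880 permutations of y under H0): p = 0.180181.
Step 5: alpha = 0.05. fail to reject H0.

tau_b = 0.3889 (C=25, D=11), p = 0.180181, fail to reject H0.


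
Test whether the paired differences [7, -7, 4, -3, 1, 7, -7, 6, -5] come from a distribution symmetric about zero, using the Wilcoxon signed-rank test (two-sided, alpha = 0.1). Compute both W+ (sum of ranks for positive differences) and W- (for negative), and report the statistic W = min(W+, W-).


Step 1: Drop any zero differences (none here) and take |d_i|.
|d| = [7, 7, 4, 3, 1, 7, 7, 6, 5]
Step 2: Midrank |d_i| (ties get averaged ranks).
ranks: |7|->7.5, |7|->7.5, |4|->3, |3|->2, |1|->1, |7|->7.5, |7|->7.5, |6|->5, |5|->4
Step 3: Attach original signs; sum ranks with positive sign and with negative sign.
W+ = 7.5 + 3 + 1 + 7.5 + 5 = 24
W- = 7.5 + 2 + 7.5 + 4 = 21
(Check: W+ + W- = 45 should equal n(n+1)/2 = 45.)
Step 4: Test statistic W = min(W+, W-) = 21.
Step 5: Ties in |d|, so use the tie-corrected normal approximation.
        E[W] = n(n+1)/4 = 9*10/4 = 22.5.
        Tie groups: |d|=7 (t=4); sum(t^3 - t) = 60.
        Var[W] = n(n+1)(2n+1)/24 - sum(t^3-t)/48 = 1710/24 - 60/48 = 70.
        z = (W - E[W]) / sqrt(Var[W]) = (21 - 22.5) / 8.3666 = -0.1793.
        Two-sided p = 2*Phi(z) = 0.857714.
Step 6: alpha = 0.1. fail to reject H0.

W+ = 24, W- = 21, W = min = 21, p = 0.857714, fail to reject H0.
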